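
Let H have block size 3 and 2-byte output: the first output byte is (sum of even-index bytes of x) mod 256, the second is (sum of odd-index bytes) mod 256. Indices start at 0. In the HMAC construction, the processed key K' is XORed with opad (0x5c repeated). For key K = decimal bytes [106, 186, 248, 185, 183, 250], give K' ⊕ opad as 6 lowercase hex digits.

45315c

Key decimal bytes [106, 186, 248, 185, 183, 250] = 6a ba f8 b9 b7 fa is 6 bytes > B = 3, so hash it first: H(key) = 19 6d, then zero-pad to 3 bytes: K' = 19 6d 00.
XOR each byte with 0x5c: 19⊕5c=45, 6d⊕5c=31, 00⊕5c=5c.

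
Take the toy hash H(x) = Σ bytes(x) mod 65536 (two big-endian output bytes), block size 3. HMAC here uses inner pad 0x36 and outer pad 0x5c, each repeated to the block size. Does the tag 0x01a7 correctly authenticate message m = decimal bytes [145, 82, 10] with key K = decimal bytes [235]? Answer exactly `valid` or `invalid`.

valid

Key decimal bytes [235] = eb is 1 byte ≤ B = 3; zero-pad to 3 bytes: K' = eb 00 00.
K' ⊕ ipad = dd 36 36; K' ⊕ opad = b7 5c 5c.
Inner hash: sum = 221+54+54+145+82+10 = 566 → 02 36.
Outer hash (recomputed tag): sum = 183+92+92+2+54 = 423 → 01 a7.
Recomputed tag = 01a7; claimed = 01a7 → match.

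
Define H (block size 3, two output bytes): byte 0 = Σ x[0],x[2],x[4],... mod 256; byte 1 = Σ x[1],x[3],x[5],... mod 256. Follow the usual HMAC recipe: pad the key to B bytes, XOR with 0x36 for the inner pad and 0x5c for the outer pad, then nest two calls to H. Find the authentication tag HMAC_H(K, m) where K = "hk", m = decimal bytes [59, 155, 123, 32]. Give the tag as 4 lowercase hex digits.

a386

Key "hk" = 68 6b is 2 bytes ≤ B = 3; zero-pad to 3 bytes: K' = 68 6b 00.
K' ⊕ ipad = 5e 5d 36.  K' ⊕ opad = 34 37 5c.
Inner input = (K'⊕ipad) ∥ m = 5e 5d 36 ∥ 3b 9b 7b 20.
Inner hash: even-index sum = 335 mod 256 = 79; odd-index sum = 275 mod 256 = 19 → 4f 13.
Outer input = (K'⊕opad) ∥ inner = 34 37 5c ∥ 4f 13.
Outer hash (tag): even-index sum = 163 mod 256 = 163; odd-index sum = 134 mod 256 = 134 → a3 86.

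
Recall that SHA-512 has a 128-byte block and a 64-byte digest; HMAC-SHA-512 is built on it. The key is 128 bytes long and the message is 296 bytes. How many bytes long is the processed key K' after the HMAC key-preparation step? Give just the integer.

128

Key is 128 ≤ 128 bytes, zero-padded: |K'| = 128.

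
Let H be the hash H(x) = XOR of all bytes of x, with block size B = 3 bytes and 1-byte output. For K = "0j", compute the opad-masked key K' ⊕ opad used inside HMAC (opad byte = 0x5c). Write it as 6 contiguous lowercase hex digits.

6c365c

Key "0j" = 30 6a is 2 bytes ≤ B = 3; zero-pad to 3 bytes: K' = 30 6a 00.
XOR each byte with 0x5c: 30⊕5c=6c, 6a⊕5c=36, 00⊕5c=5c.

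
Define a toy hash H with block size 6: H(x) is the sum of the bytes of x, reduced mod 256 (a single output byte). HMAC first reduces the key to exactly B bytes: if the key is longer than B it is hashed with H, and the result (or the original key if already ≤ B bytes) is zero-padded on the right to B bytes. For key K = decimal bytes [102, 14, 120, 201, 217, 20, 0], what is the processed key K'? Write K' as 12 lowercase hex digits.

|K| = 7 > B = 6, so first hash the key.
H(K): sum = 102+14+120+201+217+20+0 = 674; mod 256 = 162 → a2.
Zero-pad H(K) = a2 to 6 bytes: K' = a2 00 00 00 00 00.

a20000000000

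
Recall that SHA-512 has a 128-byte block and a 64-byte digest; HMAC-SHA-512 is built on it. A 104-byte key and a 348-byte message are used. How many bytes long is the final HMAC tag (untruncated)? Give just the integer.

64

The tag is one SHA-512 digest: 64 bytes.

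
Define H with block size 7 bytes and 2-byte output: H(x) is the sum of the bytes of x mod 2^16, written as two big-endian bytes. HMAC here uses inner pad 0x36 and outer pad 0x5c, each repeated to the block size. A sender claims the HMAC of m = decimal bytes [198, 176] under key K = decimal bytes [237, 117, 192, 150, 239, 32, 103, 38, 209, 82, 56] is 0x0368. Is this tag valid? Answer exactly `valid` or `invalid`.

invalid

Key decimal bytes [237, 117, 192, 150, 239, 32, 103, 38, 209, 82, 56] = ed 75 c0 96 ef 20 67 26 d1 52 38 is 11 bytes > B = 7, so hash it first: H(key) = 05 af, then zero-pad to 7 bytes: K' = 05 af 00 00 00 00 00.
K' ⊕ ipad = 33 99 36 36 36 36 36; K' ⊕ opad = 59 f3 5c 5c 5c 5c 5c.
Inner hash: sum = 51+153+54+54+54+54+54+198+176 = 848 → 03 50.
Outer hash (recomputed tag): sum = 89+243+92+92+92+92+92+3+80 = 875 → 03 6b.
Recomputed tag = 036b; claimed = 0368 → mismatch.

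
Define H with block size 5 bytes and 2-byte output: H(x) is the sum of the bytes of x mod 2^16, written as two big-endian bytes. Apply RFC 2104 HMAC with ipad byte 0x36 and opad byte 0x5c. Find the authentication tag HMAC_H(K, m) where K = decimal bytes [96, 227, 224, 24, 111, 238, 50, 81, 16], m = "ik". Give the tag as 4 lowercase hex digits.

02a9

Key decimal bytes [96, 227, 224, 24, 111, 238, 50, 81, 16] = 60 e3 e0 18 6f ee 32 51 10 is 9 bytes > B = 5, so hash it first: H(key) = 04 2b, then zero-pad to 5 bytes: K' = 04 2b 00 00 00.
K' ⊕ ipad = 32 1d 36 36 36.  K' ⊕ opad = 58 77 5c 5c 5c.
Inner input = (K'⊕ipad) ∥ m = 32 1d 36 36 36 ∥ 69 6b.
Inner hash: sum = 50+29+54+54+54+105+107 = 453 → 01 c5.
Outer input = (K'⊕opad) ∥ inner = 58 77 5c 5c 5c ∥ 01 c5.
Outer hash (tag): sum = 88+119+92+92+92+1+197 = 681 → 02 a9.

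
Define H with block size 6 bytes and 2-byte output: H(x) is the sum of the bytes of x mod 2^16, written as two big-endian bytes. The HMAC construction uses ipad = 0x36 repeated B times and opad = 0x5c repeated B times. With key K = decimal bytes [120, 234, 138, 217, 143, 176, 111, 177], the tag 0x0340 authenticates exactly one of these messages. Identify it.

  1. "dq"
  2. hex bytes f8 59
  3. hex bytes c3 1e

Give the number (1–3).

Key decimal bytes [120, 234, 138, 217, 143, 176, 111, 177] = 78 ea 8a d9 8f b0 6f b1 is 8 bytes > B = 6, so hash it first: H(key) = 05 24, then zero-pad to 6 bytes: K' = 05 24 00 00 00 00.
K' ⊕ ipad = 33 12 36 36 36 36; K' ⊕ opad = 59 78 5c 5c 5c 5c.
m1: inner = H(33 12 36 36 36 36 64 71) = 01 f2; tag = H(59 78 5c 5c 5c 5c 01 f2) = 0334
m2: inner = H(33 12 36 36 36 36 f8 59) = 02 6e; tag = H(59 78 5c 5c 5c 5c 02 6e) = 02b1
m3: inner = H(33 12 36 36 36 36 c3 1e) = 01 fe; tag = H(59 78 5c 5c 5c 5c 01 fe) = 0340 ← matches

3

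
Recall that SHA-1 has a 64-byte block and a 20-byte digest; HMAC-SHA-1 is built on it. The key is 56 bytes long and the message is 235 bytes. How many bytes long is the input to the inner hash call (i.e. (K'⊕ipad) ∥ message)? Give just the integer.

Key is 56 ≤ 64 bytes, zero-padded: |K'| = 64.
Inner input = (K'⊕ipad) ∥ m → 64 + 235 = 299 bytes.

299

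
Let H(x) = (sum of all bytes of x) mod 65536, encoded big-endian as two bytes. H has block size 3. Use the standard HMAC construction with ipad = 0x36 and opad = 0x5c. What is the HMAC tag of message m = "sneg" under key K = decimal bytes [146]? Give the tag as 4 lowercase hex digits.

Key decimal bytes [146] = 92 is 1 byte ≤ B = 3; zero-pad to 3 bytes: K' = 92 00 00.
K' ⊕ ipad = a4 36 36.  K' ⊕ opad = ce 5c 5c.
Inner input = (K'⊕ipad) ∥ m = a4 36 36 ∥ 73 6e 65 67.
Inner hash: sum = 164+54+54+115+110+101+103 = 701 → 02 bd.
Outer input = (K'⊕opad) ∥ inner = ce 5c 5c ∥ 02 bd.
Outer hash (tag): sum = 206+92+92+2+189 = 581 → 02 45.

0245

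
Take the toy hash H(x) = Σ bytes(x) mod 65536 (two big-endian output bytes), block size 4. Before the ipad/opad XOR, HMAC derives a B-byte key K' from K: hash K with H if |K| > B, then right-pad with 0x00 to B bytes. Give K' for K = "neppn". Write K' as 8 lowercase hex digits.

02210000

|K| = 5 > B = 4, so first hash the key.
H(K): sum = 110+101+112+112+110 = 545 → 02 21.
Zero-pad H(K) = 02 21 to 4 bytes: K' = 02 21 00 00.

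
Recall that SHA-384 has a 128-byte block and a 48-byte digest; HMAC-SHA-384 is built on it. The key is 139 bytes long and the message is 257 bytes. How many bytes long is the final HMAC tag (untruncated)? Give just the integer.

The tag is one SHA-384 digest: 48 bytes.

48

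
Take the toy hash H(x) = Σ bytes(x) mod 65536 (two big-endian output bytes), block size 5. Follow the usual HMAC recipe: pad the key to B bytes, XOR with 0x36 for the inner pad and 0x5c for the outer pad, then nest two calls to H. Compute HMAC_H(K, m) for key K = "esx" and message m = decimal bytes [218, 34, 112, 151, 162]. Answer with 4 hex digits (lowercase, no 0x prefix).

Key "esx" = 65 73 78 is 3 bytes ≤ B = 5; zero-pad to 5 bytes: K' = 65 73 78 00 00.
K' ⊕ ipad = 53 45 4e 36 36.  K' ⊕ opad = 39 2f 24 5c 5c.
Inner input = (K'⊕ipad) ∥ m = 53 45 4e 36 36 ∥ da 22 70 97 a2.
Inner hash: sum = 83+69+78+54+54+218+34+112+151+162 = 1015 → 03 f7.
Outer input = (K'⊕opad) ∥ inner = 39 2f 24 5c 5c ∥ 03 f7.
Outer hash (tag): sum = 57+47+36+92+92+3+247 = 574 → 02 3e.

023e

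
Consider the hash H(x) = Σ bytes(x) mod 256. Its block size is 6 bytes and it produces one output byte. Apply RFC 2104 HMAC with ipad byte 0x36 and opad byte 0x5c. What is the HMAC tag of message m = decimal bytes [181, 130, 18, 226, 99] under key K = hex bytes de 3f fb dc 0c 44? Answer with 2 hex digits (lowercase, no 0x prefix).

56

Key hex bytes de 3f fb dc 0c 44 is exactly B = 6 bytes: K' = de 3f fb dc 0c 44.
K' ⊕ ipad = e8 09 cd ea 3a 72.  K' ⊕ opad = 82 63 a7 80 50 18.
Inner input = (K'⊕ipad) ∥ m = e8 09 cd ea 3a 72 ∥ b5 82 12 e2 63.
Inner hash: sum = 232+9+205+234+58+114+181+130+18+226+99 = 1506; mod 256 = 226 → e2.
Outer input = (K'⊕opad) ∥ inner = 82 63 a7 80 50 18 ∥ e2.
Outer hash (tag): sum = 130+99+167+128+80+24+226 = 854; mod 256 = 86 → 56.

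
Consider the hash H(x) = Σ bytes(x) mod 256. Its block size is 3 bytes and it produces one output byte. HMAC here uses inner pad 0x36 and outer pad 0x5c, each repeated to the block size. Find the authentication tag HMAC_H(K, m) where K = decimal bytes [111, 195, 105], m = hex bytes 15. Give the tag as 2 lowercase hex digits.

c9

Key decimal bytes [111, 195, 105] = 6f c3 69 is exactly B = 3 bytes: K' = 6f c3 69.
K' ⊕ ipad = 59 f5 5f.  K' ⊕ opad = 33 9f 35.
Inner input = (K'⊕ipad) ∥ m = 59 f5 5f ∥ 15.
Inner hash: sum = 89+245+95+21 = 450; mod 256 = 194 → c2.
Outer input = (K'⊕opad) ∥ inner = 33 9f 35 ∥ c2.
Outer hash (tag): sum = 51+159+53+194 = 457; mod 256 = 201 → c9.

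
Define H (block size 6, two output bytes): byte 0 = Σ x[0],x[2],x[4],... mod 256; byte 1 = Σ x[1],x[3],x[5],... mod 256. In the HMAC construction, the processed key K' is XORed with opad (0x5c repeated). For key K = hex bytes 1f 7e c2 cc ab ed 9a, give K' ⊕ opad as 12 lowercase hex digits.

7a6b5c5c5c5c

Key hex bytes 1f 7e c2 cc ab ed 9a is 7 bytes > B = 6, so hash it first: H(key) = 26 37, then zero-pad to 6 bytes: K' = 26 37 00 00 00 00.
XOR each byte with 0x5c: 26⊕5c=7a, 37⊕5c=6b, 00⊕5c=5c, 00⊕5c=5c, 00⊕5c=5c, 00⊕5c=5c.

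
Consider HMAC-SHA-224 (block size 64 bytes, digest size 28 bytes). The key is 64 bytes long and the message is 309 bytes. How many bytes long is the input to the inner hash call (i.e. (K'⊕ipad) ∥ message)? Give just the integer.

Key is 64 ≤ 64 bytes, zero-padded: |K'| = 64.
Inner input = (K'⊕ipad) ∥ m → 64 + 309 = 373 bytes.

373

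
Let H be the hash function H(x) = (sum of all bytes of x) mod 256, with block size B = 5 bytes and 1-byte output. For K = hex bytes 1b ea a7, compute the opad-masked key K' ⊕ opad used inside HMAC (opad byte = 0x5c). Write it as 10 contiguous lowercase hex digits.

47b6fb5c5c

Key hex bytes 1b ea a7 is 3 bytes ≤ B = 5; zero-pad to 5 bytes: K' = 1b ea a7 00 00.
XOR each byte with 0x5c: 1b⊕5c=47, ea⊕5c=b6, a7⊕5c=fb, 00⊕5c=5c, 00⊕5c=5c.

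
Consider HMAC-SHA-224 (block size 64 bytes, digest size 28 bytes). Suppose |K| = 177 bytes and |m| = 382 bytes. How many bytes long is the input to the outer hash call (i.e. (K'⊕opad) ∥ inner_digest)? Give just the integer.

92

Key is 177 > 64 bytes, so it is hashed to 28 bytes then zero-padded to 64: |K'| = 64.
Outer input = (K'⊕opad) ∥ H(inner) → 64 + 28 = 92 bytes.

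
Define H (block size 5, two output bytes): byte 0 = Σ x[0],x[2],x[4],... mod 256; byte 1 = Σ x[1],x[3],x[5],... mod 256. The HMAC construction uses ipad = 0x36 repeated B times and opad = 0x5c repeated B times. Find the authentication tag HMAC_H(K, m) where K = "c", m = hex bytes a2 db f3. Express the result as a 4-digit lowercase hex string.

f854

Key "c" = 63 is 1 byte ≤ B = 5; zero-pad to 5 bytes: K' = 63 00 00 00 00.
K' ⊕ ipad = 55 36 36 36 36.  K' ⊕ opad = 3f 5c 5c 5c 5c.
Inner input = (K'⊕ipad) ∥ m = 55 36 36 36 36 ∥ a2 db f3.
Inner hash: even-index sum = 412 mod 256 = 156; odd-index sum = 513 mod 256 = 1 → 9c 01.
Outer input = (K'⊕opad) ∥ inner = 3f 5c 5c 5c 5c ∥ 9c 01.
Outer hash (tag): even-index sum = 248 mod 256 = 248; odd-index sum = 340 mod 256 = 84 → f8 54.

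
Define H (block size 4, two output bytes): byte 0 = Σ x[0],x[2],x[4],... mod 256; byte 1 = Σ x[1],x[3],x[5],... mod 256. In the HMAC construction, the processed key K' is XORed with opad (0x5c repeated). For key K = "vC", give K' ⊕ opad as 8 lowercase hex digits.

2a1f5c5c

Key "vC" = 76 43 is 2 bytes ≤ B = 4; zero-pad to 4 bytes: K' = 76 43 00 00.
XOR each byte with 0x5c: 76⊕5c=2a, 43⊕5c=1f, 00⊕5c=5c, 00⊕5c=5c.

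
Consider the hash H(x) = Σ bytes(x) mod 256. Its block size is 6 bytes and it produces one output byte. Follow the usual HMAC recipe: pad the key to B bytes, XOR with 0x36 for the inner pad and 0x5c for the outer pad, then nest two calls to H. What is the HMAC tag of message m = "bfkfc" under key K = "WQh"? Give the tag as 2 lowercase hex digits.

24

Key "WQh" = 57 51 68 is 3 bytes ≤ B = 6; zero-pad to 6 bytes: K' = 57 51 68 00 00 00.
K' ⊕ ipad = 61 67 5e 36 36 36.  K' ⊕ opad = 0b 0d 34 5c 5c 5c.
Inner input = (K'⊕ipad) ∥ m = 61 67 5e 36 36 36 ∥ 62 66 6b 66 63.
Inner hash: sum = 97+103+94+54+54+54+98+102+107+102+99 = 964; mod 256 = 196 → c4.
Outer input = (K'⊕opad) ∥ inner = 0b 0d 34 5c 5c 5c ∥ c4.
Outer hash (tag): sum = 11+13+52+92+92+92+196 = 548; mod 256 = 36 → 24.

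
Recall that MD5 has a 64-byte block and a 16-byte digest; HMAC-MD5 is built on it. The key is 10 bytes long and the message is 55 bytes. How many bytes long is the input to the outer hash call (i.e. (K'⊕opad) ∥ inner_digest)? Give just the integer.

Key is 10 ≤ 64 bytes, zero-padded: |K'| = 64.
Outer input = (K'⊕opad) ∥ H(inner) → 64 + 16 = 80 bytes.

80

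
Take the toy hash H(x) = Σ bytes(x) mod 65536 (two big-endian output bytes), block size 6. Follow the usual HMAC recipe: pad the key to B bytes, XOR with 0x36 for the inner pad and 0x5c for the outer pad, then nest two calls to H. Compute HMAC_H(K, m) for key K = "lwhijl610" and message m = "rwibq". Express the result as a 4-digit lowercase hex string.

0298

Key "lwhijl610" = 6c 77 68 69 6a 6c 36 31 30 is 9 bytes > B = 6, so hash it first: H(key) = 03 21, then zero-pad to 6 bytes: K' = 03 21 00 00 00 00.
K' ⊕ ipad = 35 17 36 36 36 36.  K' ⊕ opad = 5f 7d 5c 5c 5c 5c.
Inner input = (K'⊕ipad) ∥ m = 35 17 36 36 36 36 ∥ 72 77 69 62 71.
Inner hash: sum = 53+23+54+54+54+54+114+119+105+98+113 = 841 → 03 49.
Outer input = (K'⊕opad) ∥ inner = 5f 7d 5c 5c 5c 5c ∥ 03 49.
Outer hash (tag): sum = 95+125+92+92+92+92+3+73 = 664 → 02 98.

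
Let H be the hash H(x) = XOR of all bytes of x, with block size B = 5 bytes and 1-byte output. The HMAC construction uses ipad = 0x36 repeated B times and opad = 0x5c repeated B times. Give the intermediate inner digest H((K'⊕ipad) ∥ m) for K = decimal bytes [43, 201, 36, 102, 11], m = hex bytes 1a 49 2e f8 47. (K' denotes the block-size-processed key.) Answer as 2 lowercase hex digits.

5f

Key decimal bytes [43, 201, 36, 102, 11] = 2b c9 24 66 0b is exactly B = 5 bytes: K' = 2b c9 24 66 0b.
K' ⊕ ipad = 1d ff 12 50 3d.
Inner input = 1d ff 12 50 3d ∥ 1a 49 2e f8 47.
Inner hash: XOR 1d⊕ff⊕12⊕50⊕3d⊕1a⊕49⊕2e⊕f8⊕47 = 5f.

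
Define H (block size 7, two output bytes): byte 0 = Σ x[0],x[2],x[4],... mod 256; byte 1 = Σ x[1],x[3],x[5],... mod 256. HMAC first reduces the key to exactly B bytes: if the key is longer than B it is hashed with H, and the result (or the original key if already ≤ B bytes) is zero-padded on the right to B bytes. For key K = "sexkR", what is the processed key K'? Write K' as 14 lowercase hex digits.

Key "sexkR" = 73 65 78 6b 52 is 5 bytes ≤ B = 7; zero-pad to 7 bytes: K' = 73 65 78 6b 52 00 00.

7365786b520000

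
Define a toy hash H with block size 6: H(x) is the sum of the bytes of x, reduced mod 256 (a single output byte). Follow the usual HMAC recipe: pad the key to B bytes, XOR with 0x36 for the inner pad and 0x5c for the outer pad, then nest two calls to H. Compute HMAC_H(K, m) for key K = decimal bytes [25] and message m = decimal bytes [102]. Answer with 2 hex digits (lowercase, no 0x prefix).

b4

Key decimal bytes [25] = 19 is 1 byte ≤ B = 6; zero-pad to 6 bytes: K' = 19 00 00 00 00 00.
K' ⊕ ipad = 2f 36 36 36 36 36.  K' ⊕ opad = 45 5c 5c 5c 5c 5c.
Inner input = (K'⊕ipad) ∥ m = 2f 36 36 36 36 36 ∥ 66.
Inner hash: sum = 47+54+54+54+54+54+102 = 419; mod 256 = 163 → a3.
Outer input = (K'⊕opad) ∥ inner = 45 5c 5c 5c 5c 5c ∥ a3.
Outer hash (tag): sum = 69+92+92+92+92+92+163 = 692; mod 256 = 180 → b4.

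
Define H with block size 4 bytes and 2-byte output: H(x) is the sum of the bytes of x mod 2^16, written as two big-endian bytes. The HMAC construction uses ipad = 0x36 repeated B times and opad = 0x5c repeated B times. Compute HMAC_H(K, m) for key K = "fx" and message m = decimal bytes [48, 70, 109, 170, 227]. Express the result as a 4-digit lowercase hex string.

0193

Key "fx" = 66 78 is 2 bytes ≤ B = 4; zero-pad to 4 bytes: K' = 66 78 00 00.
K' ⊕ ipad = 50 4e 36 36.  K' ⊕ opad = 3a 24 5c 5c.
Inner input = (K'⊕ipad) ∥ m = 50 4e 36 36 ∥ 30 46 6d aa e3.
Inner hash: sum = 80+78+54+54+48+70+109+170+227 = 890 → 03 7a.
Outer input = (K'⊕opad) ∥ inner = 3a 24 5c 5c ∥ 03 7a.
Outer hash (tag): sum = 58+36+92+92+3+122 = 403 → 01 93.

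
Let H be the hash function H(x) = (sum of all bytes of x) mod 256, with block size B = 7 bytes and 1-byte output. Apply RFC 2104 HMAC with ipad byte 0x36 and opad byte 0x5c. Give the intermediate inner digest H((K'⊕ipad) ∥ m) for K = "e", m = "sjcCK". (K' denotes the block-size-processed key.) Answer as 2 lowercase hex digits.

Key "e" = 65 is 1 byte ≤ B = 7; zero-pad to 7 bytes: K' = 65 00 00 00 00 00 00.
K' ⊕ ipad = 53 36 36 36 36 36 36.
Inner input = 53 36 36 36 36 36 36 ∥ 73 6a 63 43 4b.
Inner hash: sum = 83+54+54+54+54+54+54+115+106+99+67+75 = 869; mod 256 = 101 → 65.

65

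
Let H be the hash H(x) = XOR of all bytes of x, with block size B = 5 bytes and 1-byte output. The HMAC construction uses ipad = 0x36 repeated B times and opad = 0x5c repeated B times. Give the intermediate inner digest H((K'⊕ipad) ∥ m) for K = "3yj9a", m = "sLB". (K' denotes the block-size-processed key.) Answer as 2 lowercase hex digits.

Key "3yj9a" = 33 79 6a 39 61 is exactly B = 5 bytes: K' = 33 79 6a 39 61.
K' ⊕ ipad = 05 4f 5c 0f 57.
Inner input = 05 4f 5c 0f 57 ∥ 73 4c 42.
Inner hash: XOR 05⊕4f⊕5c⊕0f⊕57⊕73⊕4c⊕42 = 33.

33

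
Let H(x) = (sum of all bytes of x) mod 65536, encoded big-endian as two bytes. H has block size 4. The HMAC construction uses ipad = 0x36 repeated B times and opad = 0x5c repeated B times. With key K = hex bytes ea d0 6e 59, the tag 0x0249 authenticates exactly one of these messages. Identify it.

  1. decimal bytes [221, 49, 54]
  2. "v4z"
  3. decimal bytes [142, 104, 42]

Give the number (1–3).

Key hex bytes ea d0 6e 59 is exactly B = 4 bytes: K' = ea d0 6e 59.
K' ⊕ ipad = dc e6 58 6f; K' ⊕ opad = b6 8c 32 05.
m1: inner = H(dc e6 58 6f dd 31 36) = 03 cd; tag = H(b6 8c 32 05 03 cd) = 0249 ← matches
m2: inner = H(dc e6 58 6f 76 34 7a) = 03 ad; tag = H(b6 8c 32 05 03 ad) = 0229
m3: inner = H(dc e6 58 6f 8e 68 2a) = 03 a9; tag = H(b6 8c 32 05 03 a9) = 0225

1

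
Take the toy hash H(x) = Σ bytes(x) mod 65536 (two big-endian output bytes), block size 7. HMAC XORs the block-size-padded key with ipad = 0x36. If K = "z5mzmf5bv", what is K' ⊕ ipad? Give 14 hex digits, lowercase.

Key "z5mzmf5bv" = 7a 35 6d 7a 6d 66 35 62 76 is 9 bytes > B = 7, so hash it first: H(key) = 03 76, then zero-pad to 7 bytes: K' = 03 76 00 00 00 00 00.
XOR each byte with 0x36: 03⊕36=35, 76⊕36=40, 00⊕36=36, 00⊕36=36, 00⊕36=36, 00⊕36=36, 00⊕36=36.

35403636363636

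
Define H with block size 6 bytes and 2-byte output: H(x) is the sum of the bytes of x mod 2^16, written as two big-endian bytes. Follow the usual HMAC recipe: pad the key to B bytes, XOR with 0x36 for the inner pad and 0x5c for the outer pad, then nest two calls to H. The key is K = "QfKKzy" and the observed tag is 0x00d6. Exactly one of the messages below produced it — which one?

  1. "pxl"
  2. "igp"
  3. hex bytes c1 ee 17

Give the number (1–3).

3

Key "QfKKzy" = 51 66 4b 4b 7a 79 is exactly B = 6 bytes: K' = 51 66 4b 4b 7a 79.
K' ⊕ ipad = 67 50 7d 7d 4c 4f; K' ⊕ opad = 0d 3a 17 17 26 25.
m1: inner = H(67 50 7d 7d 4c 4f 70 78 6c) = 03 a0; tag = H(0d 3a 17 17 26 25 03 a0) = 0163
m2: inner = H(67 50 7d 7d 4c 4f 69 67 70) = 03 8c; tag = H(0d 3a 17 17 26 25 03 8c) = 014f
m3: inner = H(67 50 7d 7d 4c 4f c1 ee 17) = 04 12; tag = H(0d 3a 17 17 26 25 04 12) = 00d6 ← matches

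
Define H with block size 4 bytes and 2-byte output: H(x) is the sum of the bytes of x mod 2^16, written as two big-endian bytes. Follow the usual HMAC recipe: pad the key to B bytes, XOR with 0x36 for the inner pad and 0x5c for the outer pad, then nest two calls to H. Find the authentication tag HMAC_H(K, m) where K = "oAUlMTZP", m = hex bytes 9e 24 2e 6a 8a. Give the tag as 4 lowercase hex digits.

0207

Key "oAUlMTZP" = 6f 41 55 6c 4d 54 5a 50 is 8 bytes > B = 4, so hash it first: H(key) = 02 bc, then zero-pad to 4 bytes: K' = 02 bc 00 00.
K' ⊕ ipad = 34 8a 36 36.  K' ⊕ opad = 5e e0 5c 5c.
Inner input = (K'⊕ipad) ∥ m = 34 8a 36 36 ∥ 9e 24 2e 6a 8a.
Inner hash: sum = 52+138+54+54+158+36+46+106+138 = 782 → 03 0e.
Outer input = (K'⊕opad) ∥ inner = 5e e0 5c 5c ∥ 03 0e.
Outer hash (tag): sum = 94+224+92+92+3+14 = 519 → 02 07.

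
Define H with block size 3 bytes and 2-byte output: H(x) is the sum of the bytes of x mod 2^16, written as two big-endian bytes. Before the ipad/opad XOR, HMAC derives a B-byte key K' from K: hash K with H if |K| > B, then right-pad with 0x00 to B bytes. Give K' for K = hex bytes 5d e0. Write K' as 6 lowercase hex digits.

Key hex bytes 5d e0 is 2 bytes ≤ B = 3; zero-pad to 3 bytes: K' = 5d e0 00.

5de000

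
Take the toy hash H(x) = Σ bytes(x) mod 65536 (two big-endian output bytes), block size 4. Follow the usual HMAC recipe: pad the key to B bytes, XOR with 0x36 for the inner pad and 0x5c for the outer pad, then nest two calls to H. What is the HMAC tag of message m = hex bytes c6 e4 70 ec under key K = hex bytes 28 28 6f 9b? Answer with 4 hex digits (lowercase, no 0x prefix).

022e

Key hex bytes 28 28 6f 9b is exactly B = 4 bytes: K' = 28 28 6f 9b.
K' ⊕ ipad = 1e 1e 59 ad.  K' ⊕ opad = 74 74 33 c7.
Inner input = (K'⊕ipad) ∥ m = 1e 1e 59 ad ∥ c6 e4 70 ec.
Inner hash: sum = 30+30+89+173+198+228+112+236 = 1096 → 04 48.
Outer input = (K'⊕opad) ∥ inner = 74 74 33 c7 ∥ 04 48.
Outer hash (tag): sum = 116+116+51+199+4+72 = 558 → 02 2e.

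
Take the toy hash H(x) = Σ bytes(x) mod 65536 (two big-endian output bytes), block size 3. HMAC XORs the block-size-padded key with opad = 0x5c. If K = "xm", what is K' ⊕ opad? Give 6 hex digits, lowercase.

Key "xm" = 78 6d is 2 bytes ≤ B = 3; zero-pad to 3 bytes: K' = 78 6d 00.
XOR each byte with 0x5c: 78⊕5c=24, 6d⊕5c=31, 00⊕5c=5c.

24315c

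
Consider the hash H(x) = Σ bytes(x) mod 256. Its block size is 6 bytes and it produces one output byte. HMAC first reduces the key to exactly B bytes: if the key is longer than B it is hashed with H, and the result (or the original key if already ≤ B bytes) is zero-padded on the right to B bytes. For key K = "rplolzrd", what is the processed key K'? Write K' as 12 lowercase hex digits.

|K| = 8 > B = 6, so first hash the key.
H(K): sum = 114+112+108+111+108+122+114+100 = 889; mod 256 = 121 → 79.
Zero-pad H(K) = 79 to 6 bytes: K' = 79 00 00 00 00 00.

790000000000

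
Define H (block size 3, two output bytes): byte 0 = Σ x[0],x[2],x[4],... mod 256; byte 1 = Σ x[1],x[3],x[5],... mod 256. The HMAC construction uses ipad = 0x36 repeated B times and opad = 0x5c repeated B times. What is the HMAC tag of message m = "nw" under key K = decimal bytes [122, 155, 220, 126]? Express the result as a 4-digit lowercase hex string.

0352

Key decimal bytes [122, 155, 220, 126] = 7a 9b dc 7e is 4 bytes > B = 3, so hash it first: H(key) = 56 19, then zero-pad to 3 bytes: K' = 56 19 00.
K' ⊕ ipad = 60 2f 36.  K' ⊕ opad = 0a 45 5c.
Inner input = (K'⊕ipad) ∥ m = 60 2f 36 ∥ 6e 77.
Inner hash: even-index sum = 269 mod 256 = 13; odd-index sum = 157 mod 256 = 157 → 0d 9d.
Outer input = (K'⊕opad) ∥ inner = 0a 45 5c ∥ 0d 9d.
Outer hash (tag): even-index sum = 259 mod 256 = 3; odd-index sum = 82 mod 256 = 82 → 03 52.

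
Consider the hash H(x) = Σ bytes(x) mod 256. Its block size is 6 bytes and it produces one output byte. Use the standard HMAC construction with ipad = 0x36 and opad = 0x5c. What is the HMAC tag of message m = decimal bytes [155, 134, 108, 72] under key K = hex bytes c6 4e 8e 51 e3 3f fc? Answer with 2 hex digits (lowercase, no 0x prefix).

Key hex bytes c6 4e 8e 51 e3 3f fc is 7 bytes > B = 6, so hash it first: H(key) = 11, then zero-pad to 6 bytes: K' = 11 00 00 00 00 00.
K' ⊕ ipad = 27 36 36 36 36 36.  K' ⊕ opad = 4d 5c 5c 5c 5c 5c.
Inner input = (K'⊕ipad) ∥ m = 27 36 36 36 36 36 ∥ 9b 86 6c 48.
Inner hash: sum = 39+54+54+54+54+54+155+134+108+72 = 778; mod 256 = 10 → 0a.
Outer input = (K'⊕opad) ∥ inner = 4d 5c 5c 5c 5c 5c ∥ 0a.
Outer hash (tag): sum = 77+92+92+92+92+92+10 = 547; mod 256 = 35 → 23.

23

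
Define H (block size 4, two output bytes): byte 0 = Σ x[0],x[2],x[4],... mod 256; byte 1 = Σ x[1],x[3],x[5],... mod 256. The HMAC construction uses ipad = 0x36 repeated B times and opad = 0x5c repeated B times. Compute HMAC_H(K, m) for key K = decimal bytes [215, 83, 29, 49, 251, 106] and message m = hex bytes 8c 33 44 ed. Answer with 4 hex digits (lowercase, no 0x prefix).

Key decimal bytes [215, 83, 29, 49, 251, 106] = d7 53 1d 31 fb 6a is 6 bytes > B = 4, so hash it first: H(key) = ef ee, then zero-pad to 4 bytes: K' = ef ee 00 00.
K' ⊕ ipad = d9 d8 36 36.  K' ⊕ opad = b3 b2 5c 5c.
Inner input = (K'⊕ipad) ∥ m = d9 d8 36 36 ∥ 8c 33 44 ed.
Inner hash: even-index sum = 479 mod 256 = 223; odd-index sum = 558 mod 256 = 46 → df 2e.
Outer input = (K'⊕opad) ∥ inner = b3 b2 5c 5c ∥ df 2e.
Outer hash (tag): even-index sum = 494 mod 256 = 238; odd-index sum = 316 mod 256 = 60 → ee 3c.

ee3c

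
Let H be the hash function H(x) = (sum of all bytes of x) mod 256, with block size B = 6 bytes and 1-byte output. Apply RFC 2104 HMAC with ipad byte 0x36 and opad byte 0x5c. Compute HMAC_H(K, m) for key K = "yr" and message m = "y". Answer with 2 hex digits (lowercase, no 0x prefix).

Key "yr" = 79 72 is 2 bytes ≤ B = 6; zero-pad to 6 bytes: K' = 79 72 00 00 00 00.
K' ⊕ ipad = 4f 44 36 36 36 36.  K' ⊕ opad = 25 2e 5c 5c 5c 5c.
Inner input = (K'⊕ipad) ∥ m = 4f 44 36 36 36 36 ∥ 79.
Inner hash: sum = 79+68+54+54+54+54+121 = 484; mod 256 = 228 → e4.
Outer input = (K'⊕opad) ∥ inner = 25 2e 5c 5c 5c 5c ∥ e4.
Outer hash (tag): sum = 37+46+92+92+92+92+228 = 679; mod 256 = 167 → a7.

a7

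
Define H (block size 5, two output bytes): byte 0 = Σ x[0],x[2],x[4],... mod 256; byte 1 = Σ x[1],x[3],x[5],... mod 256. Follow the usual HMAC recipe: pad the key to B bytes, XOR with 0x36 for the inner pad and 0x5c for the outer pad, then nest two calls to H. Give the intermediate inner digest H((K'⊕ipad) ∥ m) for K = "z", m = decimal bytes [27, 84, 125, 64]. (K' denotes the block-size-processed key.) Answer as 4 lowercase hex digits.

Key "z" = 7a is 1 byte ≤ B = 5; zero-pad to 5 bytes: K' = 7a 00 00 00 00.
K' ⊕ ipad = 4c 36 36 36 36.
Inner input = 4c 36 36 36 36 ∥ 1b 54 7d 40.
Inner hash: even-index sum = 332 mod 256 = 76; odd-index sum = 260 mod 256 = 4 → 4c 04.

4c04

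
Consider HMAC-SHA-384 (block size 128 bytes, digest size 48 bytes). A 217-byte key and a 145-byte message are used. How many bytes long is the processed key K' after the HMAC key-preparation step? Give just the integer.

Key is 217 > 128 bytes, so it is hashed to 48 bytes then zero-padded to 128: |K'| = 128.

128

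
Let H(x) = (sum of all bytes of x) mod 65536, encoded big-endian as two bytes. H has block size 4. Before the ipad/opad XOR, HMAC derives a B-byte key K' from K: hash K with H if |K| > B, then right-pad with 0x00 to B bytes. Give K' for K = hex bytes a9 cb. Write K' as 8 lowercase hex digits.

a9cb0000

Key hex bytes a9 cb is 2 bytes ≤ B = 4; zero-pad to 4 bytes: K' = a9 cb 00 00.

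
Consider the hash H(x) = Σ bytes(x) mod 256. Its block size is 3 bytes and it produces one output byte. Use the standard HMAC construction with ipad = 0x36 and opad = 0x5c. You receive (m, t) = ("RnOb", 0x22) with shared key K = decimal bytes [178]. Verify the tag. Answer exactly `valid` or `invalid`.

invalid

Key decimal bytes [178] = b2 is 1 byte ≤ B = 3; zero-pad to 3 bytes: K' = b2 00 00.
K' ⊕ ipad = 84 36 36; K' ⊕ opad = ee 5c 5c.
Inner hash: sum = 132+54+54+82+110+79+98 = 609; mod 256 = 97 → 61.
Outer hash (recomputed tag): sum = 238+92+92+97 = 519; mod 256 = 7 → 07.
Recomputed tag = 07; claimed = 22 → mismatch.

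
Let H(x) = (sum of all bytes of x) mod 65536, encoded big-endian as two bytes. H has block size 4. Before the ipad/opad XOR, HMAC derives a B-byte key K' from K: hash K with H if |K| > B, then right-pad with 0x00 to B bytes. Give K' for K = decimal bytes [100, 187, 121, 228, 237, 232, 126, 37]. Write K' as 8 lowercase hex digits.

|K| = 8 > B = 4, so first hash the key.
H(K): sum = 100+187+121+228+237+232+126+37 = 1268 → 04 f4.
Zero-pad H(K) = 04 f4 to 4 bytes: K' = 04 f4 00 00.

04f40000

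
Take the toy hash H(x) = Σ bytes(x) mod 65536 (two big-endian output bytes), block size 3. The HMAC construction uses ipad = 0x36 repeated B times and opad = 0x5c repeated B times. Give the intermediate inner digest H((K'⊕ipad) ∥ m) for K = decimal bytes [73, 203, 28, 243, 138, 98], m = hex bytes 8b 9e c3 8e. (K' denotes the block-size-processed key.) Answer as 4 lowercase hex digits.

031e

Key decimal bytes [73, 203, 28, 243, 138, 98] = 49 cb 1c f3 8a 62 is 6 bytes > B = 3, so hash it first: H(key) = 03 0f, then zero-pad to 3 bytes: K' = 03 0f 00.
K' ⊕ ipad = 35 39 36.
Inner input = 35 39 36 ∥ 8b 9e c3 8e.
Inner hash: sum = 53+57+54+139+158+195+142 = 798 → 03 1e.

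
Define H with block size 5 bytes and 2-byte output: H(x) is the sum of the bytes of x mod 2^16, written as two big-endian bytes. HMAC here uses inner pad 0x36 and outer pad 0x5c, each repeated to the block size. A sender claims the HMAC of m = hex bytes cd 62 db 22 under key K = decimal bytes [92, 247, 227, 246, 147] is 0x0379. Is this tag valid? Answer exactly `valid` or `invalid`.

Key decimal bytes [92, 247, 227, 246, 147] = 5c f7 e3 f6 93 is exactly B = 5 bytes: K' = 5c f7 e3 f6 93.
K' ⊕ ipad = 6a c1 d5 c0 a5; K' ⊕ opad = 00 ab bf aa cf.
Inner hash: sum = 106+193+213+192+165+205+98+219+34 = 1425 → 05 91.
Outer hash (recomputed tag): sum = 0+171+191+170+207+5+145 = 889 → 03 79.
Recomputed tag = 0379; claimed = 0379 → match.

valid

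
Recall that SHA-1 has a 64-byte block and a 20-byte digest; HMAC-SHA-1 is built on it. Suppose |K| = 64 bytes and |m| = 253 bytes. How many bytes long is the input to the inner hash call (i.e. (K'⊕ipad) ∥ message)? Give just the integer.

Key is 64 ≤ 64 bytes, zero-padded: |K'| = 64.
Inner input = (K'⊕ipad) ∥ m → 64 + 253 = 317 bytes.

317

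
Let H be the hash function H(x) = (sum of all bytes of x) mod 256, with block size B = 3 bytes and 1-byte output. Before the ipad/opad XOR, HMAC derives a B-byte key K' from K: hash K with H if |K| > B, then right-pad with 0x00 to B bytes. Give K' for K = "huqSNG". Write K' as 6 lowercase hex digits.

360000

|K| = 6 > B = 3, so first hash the key.
H(K): sum = 104+117+113+83+78+71 = 566; mod 256 = 54 → 36.
Zero-pad H(K) = 36 to 3 bytes: K' = 36 00 00.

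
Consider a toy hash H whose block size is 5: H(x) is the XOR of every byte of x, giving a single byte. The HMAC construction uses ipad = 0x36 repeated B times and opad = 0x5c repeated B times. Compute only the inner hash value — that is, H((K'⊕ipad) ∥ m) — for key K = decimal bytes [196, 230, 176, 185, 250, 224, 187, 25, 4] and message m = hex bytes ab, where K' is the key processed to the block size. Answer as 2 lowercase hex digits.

Key decimal bytes [196, 230, 176, 185, 250, 224, 187, 25, 4] = c4 e6 b0 b9 fa e0 bb 19 04 is 9 bytes > B = 5, so hash it first: H(key) = 97, then zero-pad to 5 bytes: K' = 97 00 00 00 00.
K' ⊕ ipad = a1 36 36 36 36.
Inner input = a1 36 36 36 36 ∥ ab.
Inner hash: XOR a1⊕36⊕36⊕36⊕36⊕ab = 0a.

0a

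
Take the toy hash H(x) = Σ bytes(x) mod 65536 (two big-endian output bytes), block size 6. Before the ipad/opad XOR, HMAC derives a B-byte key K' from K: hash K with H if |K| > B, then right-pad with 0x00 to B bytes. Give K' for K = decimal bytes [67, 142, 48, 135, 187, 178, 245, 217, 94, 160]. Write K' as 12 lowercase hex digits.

05c100000000

|K| = 10 > B = 6, so first hash the key.
H(K): sum = 67+142+48+135+187+178+245+217+94+160 = 1473 → 05 c1.
Zero-pad H(K) = 05 c1 to 6 bytes: K' = 05 c1 00 00 00 00.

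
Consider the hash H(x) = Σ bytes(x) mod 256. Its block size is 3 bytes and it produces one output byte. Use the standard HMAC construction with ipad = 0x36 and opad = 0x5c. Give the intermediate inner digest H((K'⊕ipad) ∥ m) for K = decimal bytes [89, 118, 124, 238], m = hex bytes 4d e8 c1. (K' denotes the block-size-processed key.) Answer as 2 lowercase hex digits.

Key decimal bytes [89, 118, 124, 238] = 59 76 7c ee is 4 bytes > B = 3, so hash it first: H(key) = 39, then zero-pad to 3 bytes: K' = 39 00 00.
K' ⊕ ipad = 0f 36 36.
Inner input = 0f 36 36 ∥ 4d e8 c1.
Inner hash: sum = 15+54+54+77+232+193 = 625; mod 256 = 113 → 71.

71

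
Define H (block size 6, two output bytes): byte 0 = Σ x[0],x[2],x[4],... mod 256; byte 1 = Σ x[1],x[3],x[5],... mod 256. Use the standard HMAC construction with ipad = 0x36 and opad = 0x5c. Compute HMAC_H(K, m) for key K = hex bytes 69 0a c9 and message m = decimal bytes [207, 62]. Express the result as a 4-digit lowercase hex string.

89f4

Key hex bytes 69 0a c9 is 3 bytes ≤ B = 6; zero-pad to 6 bytes: K' = 69 0a c9 00 00 00.
K' ⊕ ipad = 5f 3c ff 36 36 36.  K' ⊕ opad = 35 56 95 5c 5c 5c.
Inner input = (K'⊕ipad) ∥ m = 5f 3c ff 36 36 36 ∥ cf 3e.
Inner hash: even-index sum = 611 mod 256 = 99; odd-index sum = 230 mod 256 = 230 → 63 e6.
Outer input = (K'⊕opad) ∥ inner = 35 56 95 5c 5c 5c ∥ 63 e6.
Outer hash (tag): even-index sum = 393 mod 256 = 137; odd-index sum = 500 mod 256 = 244 → 89 f4.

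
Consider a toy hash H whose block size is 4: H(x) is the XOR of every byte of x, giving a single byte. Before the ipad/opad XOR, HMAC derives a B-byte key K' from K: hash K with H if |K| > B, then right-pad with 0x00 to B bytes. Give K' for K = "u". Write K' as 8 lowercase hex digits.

75000000

Key "u" = 75 is 1 byte ≤ B = 4; zero-pad to 4 bytes: K' = 75 00 00 00.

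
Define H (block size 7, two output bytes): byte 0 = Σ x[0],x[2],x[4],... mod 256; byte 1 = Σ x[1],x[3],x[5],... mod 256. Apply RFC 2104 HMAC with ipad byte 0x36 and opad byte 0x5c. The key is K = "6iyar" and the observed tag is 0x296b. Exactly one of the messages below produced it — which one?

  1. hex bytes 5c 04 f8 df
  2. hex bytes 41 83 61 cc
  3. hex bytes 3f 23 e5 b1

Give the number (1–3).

3

Key "6iyar" = 36 69 79 61 72 is 5 bytes ≤ B = 7; zero-pad to 7 bytes: K' = 36 69 79 61 72 00 00.
K' ⊕ ipad = 00 5f 4f 57 44 36 36; K' ⊕ opad = 6a 35 25 3d 2e 5c 5c.
m1: inner = H(00 5f 4f 57 44 36 36 5c 04 f8 df) = ac 40; tag = H(6a 35 25 3d 2e 5c 5c ac 40) = 597a
m2: inner = H(00 5f 4f 57 44 36 36 41 83 61 cc) = 18 8e; tag = H(6a 35 25 3d 2e 5c 5c 18 8e) = a7e6
m3: inner = H(00 5f 4f 57 44 36 36 3f 23 e5 b1) = 9d 10; tag = H(6a 35 25 3d 2e 5c 5c 9d 10) = 296b ← matches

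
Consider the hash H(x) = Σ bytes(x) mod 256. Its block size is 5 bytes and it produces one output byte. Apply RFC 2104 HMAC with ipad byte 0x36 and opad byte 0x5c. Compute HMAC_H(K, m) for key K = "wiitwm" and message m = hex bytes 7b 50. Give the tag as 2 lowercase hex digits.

Key "wiitwm" = 77 69 69 74 77 6d is 6 bytes > B = 5, so hash it first: H(key) = a1, then zero-pad to 5 bytes: K' = a1 00 00 00 00.
K' ⊕ ipad = 97 36 36 36 36.  K' ⊕ opad = fd 5c 5c 5c 5c.
Inner input = (K'⊕ipad) ∥ m = 97 36 36 36 36 ∥ 7b 50.
Inner hash: sum = 151+54+54+54+54+123+80 = 570; mod 256 = 58 → 3a.
Outer input = (K'⊕opad) ∥ inner = fd 5c 5c 5c 5c ∥ 3a.
Outer hash (tag): sum = 253+92+92+92+92+58 = 679; mod 256 = 167 → a7.

a7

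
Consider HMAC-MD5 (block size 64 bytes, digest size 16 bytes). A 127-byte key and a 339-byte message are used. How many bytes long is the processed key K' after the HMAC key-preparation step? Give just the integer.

64

Key is 127 > 64 bytes, so it is hashed to 16 bytes then zero-padded to 64: |K'| = 64.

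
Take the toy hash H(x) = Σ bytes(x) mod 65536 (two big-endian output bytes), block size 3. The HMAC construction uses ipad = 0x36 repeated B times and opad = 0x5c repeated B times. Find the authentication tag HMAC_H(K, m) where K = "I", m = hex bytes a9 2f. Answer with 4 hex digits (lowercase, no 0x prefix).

Key "I" = 49 is 1 byte ≤ B = 3; zero-pad to 3 bytes: K' = 49 00 00.
K' ⊕ ipad = 7f 36 36.  K' ⊕ opad = 15 5c 5c.
Inner input = (K'⊕ipad) ∥ m = 7f 36 36 ∥ a9 2f.
Inner hash: sum = 127+54+54+169+47 = 451 → 01 c3.
Outer input = (K'⊕opad) ∥ inner = 15 5c 5c ∥ 01 c3.
Outer hash (tag): sum = 21+92+92+1+195 = 401 → 01 91.

0191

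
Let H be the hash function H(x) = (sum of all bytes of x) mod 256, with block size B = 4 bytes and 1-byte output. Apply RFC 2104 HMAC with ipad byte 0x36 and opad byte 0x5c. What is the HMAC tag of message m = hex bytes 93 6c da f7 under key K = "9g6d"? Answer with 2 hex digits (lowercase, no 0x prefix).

Key "9g6d" = 39 67 36 64 is exactly B = 4 bytes: K' = 39 67 36 64.
K' ⊕ ipad = 0f 51 00 52.  K' ⊕ opad = 65 3b 6a 38.
Inner input = (K'⊕ipad) ∥ m = 0f 51 00 52 ∥ 93 6c da f7.
Inner hash: sum = 15+81+0+82+147+108+218+247 = 898; mod 256 = 130 → 82.
Outer input = (K'⊕opad) ∥ inner = 65 3b 6a 38 ∥ 82.
Outer hash (tag): sum = 101+59+106+56+130 = 452; mod 256 = 196 → c4.

c4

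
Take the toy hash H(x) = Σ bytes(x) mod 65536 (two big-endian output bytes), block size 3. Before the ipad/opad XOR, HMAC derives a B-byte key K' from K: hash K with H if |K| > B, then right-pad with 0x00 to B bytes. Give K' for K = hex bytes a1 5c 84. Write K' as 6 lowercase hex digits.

Key hex bytes a1 5c 84 is exactly B = 3 bytes: K' = a1 5c 84.

a15c84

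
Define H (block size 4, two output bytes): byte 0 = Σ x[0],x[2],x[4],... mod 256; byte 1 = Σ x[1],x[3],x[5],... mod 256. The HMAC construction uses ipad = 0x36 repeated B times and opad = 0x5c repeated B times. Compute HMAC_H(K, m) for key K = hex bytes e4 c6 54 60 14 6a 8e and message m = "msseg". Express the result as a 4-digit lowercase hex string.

4bdc

Key hex bytes e4 c6 54 60 14 6a 8e is 7 bytes > B = 4, so hash it first: H(key) = da 90, then zero-pad to 4 bytes: K' = da 90 00 00.
K' ⊕ ipad = ec a6 36 36.  K' ⊕ opad = 86 cc 5c 5c.
Inner input = (K'⊕ipad) ∥ m = ec a6 36 36 ∥ 6d 73 73 65 67.
Inner hash: even-index sum = 617 mod 256 = 105; odd-index sum = 436 mod 256 = 180 → 69 b4.
Outer input = (K'⊕opad) ∥ inner = 86 cc 5c 5c ∥ 69 b4.
Outer hash (tag): even-index sum = 331 mod 256 = 75; odd-index sum = 476 mod 256 = 220 → 4b dc.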